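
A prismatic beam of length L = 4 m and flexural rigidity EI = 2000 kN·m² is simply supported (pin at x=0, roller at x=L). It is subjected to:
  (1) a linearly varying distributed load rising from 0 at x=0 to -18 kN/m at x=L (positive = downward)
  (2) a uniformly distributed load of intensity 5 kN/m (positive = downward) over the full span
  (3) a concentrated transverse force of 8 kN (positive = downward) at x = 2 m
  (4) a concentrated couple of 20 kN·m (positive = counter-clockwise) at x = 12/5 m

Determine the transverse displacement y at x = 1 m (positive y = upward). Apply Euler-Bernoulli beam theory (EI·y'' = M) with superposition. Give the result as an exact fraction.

Load 1 — triangular load w₀=-18 kN/m (0→w₀ over full span):
  y_1 = -w₀x(7L⁴-10L²x²+3x⁴)/(360LEI) = -(-18)·1·(7·4⁴-10·4²·1²+3·1⁴)/(360·4·2000) = 327/32000 m
Load 2 — uniform load w=5 kN/m over full span:
  y_2 = -wx(L³-2Lx²+x³)/(24EI) = -5·1·(4³-2·4·1²+1³)/(24·2000) = -19/3200 m
Load 3 — point force P=8 kN at a=2 m (b=L-a=2):
  y_3 = -Pbx(L²-b²-x²)/(6LEI)  [x≤a] = -8·2·1·(4²-2²-1²)/(6·4·2000) = -11/3000 m
Load 4 — applied couple M₀=20 kN·m at a=12/5 m (b=L-a=8/5):
  y_4 = (M₀x³/(6L)+C₁x)/EI  [x≤a] with C₁=M₀(3b²-L²)/(6L)=-104/15 = (20·1³/(6·4)+(-104/15)·1)/2000 = -61/20000 m
Superposition: y = Σ y_i = -1169/480000 m ≈ -0.002435 m

y(1) = -1169/480000 m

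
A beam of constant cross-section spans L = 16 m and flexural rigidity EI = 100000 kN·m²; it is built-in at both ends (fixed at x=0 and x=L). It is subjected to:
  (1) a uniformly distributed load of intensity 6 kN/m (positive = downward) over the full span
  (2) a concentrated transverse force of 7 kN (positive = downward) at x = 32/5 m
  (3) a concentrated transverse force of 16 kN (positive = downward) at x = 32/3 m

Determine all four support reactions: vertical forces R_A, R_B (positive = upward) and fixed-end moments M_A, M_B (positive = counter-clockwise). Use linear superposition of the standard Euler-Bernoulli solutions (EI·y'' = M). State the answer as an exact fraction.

Load 1 — uniform load w=6 kN/m over full span:
  R_A = wL/2 = 6·16/2 = 48 kN
  M_A = wL²/12 = 6·16²/12 = 128 kN·m
  R_B = wL/2 = 6·16/2 = 48 kN
  M_B = -wL²/12 = -6·16²/12 = -128 kN·m
Load 2 — point force P=7 kN at a=32/5 m (b=L-a=48/5):
  R_A = Pb²(3a+b)/L³ = 7·(48/5)²·(3·(32/5)+(48/5))/16³ = 567/125 kN
  M_A = Pab²/L² = 7·(32/5)·(48/5)²/16² = 2016/125 kN·m
  R_B = Pa²(a+3b)/L³ = 7·(32/5)²·((32/5)+3·(48/5))/16³ = 308/125 kN
  M_B = -Pa²b/L² = -7·(32/5)²·(48/5)/16² = -1344/125 kN·m
Load 3 — point force P=16 kN at a=32/3 m (b=L-a=16/3):
  R_A = Pb²(3a+b)/L³ = 16·(16/3)²·(3·(32/3)+(16/3))/16³ = 112/27 kN
  M_A = Pab²/L² = 16·(32/3)·(16/3)²/16² = 512/27 kN·m
  R_B = Pa²(a+3b)/L³ = 16·(32/3)²·((32/3)+3·(16/3))/16³ = 320/27 kN
  M_B = -Pa²b/L² = -16·(32/3)²·(16/3)/16² = -1024/27 kN·m
Superposition: R_A = 191309/3375 kN, M_A = 550432/3375 kN·m, R_B = 210316/3375 kN, M_B = -596288/3375 kN·m

R_A = 191309/3375 kN, M_A = 550432/3375 kN·m, R_B = 210316/3375 kN, M_B = -596288/3375 kN·m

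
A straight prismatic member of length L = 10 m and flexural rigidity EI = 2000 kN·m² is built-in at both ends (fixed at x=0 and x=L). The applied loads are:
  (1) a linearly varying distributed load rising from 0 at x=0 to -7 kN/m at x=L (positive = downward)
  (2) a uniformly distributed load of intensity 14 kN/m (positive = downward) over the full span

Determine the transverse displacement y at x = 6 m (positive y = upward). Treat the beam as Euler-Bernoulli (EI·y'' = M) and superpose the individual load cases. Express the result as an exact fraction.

y(6) = -777/6250 m

Load 1 — triangular load w₀=-7 kN/m (0→w₀ over full span):
  y_1 = -w₀x²(L-x)²(x+2L)/(120LEI) = -(-7)·6²·(10-6)²·(6+2·10)/(120·10·2000) = 273/6250 m
Load 2 — uniform load w=14 kN/m over full span:
  y_2 = -wx²(L-x)²/(24EI) = -14·6²·(10-6)²/(24·2000) = -21/125 m
Superposition: y = Σ y_i = -777/6250 m ≈ -0.124320 m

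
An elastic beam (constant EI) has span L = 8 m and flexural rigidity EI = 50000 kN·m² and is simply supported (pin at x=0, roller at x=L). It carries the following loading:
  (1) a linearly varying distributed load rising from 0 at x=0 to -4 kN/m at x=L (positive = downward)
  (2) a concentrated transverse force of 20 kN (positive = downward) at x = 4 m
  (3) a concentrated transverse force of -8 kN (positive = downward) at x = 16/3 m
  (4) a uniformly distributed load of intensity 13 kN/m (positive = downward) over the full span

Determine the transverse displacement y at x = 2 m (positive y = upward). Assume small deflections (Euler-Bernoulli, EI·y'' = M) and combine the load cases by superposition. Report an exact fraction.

y(2) = -211/20250 m

Load 1 — triangular load w₀=-4 kN/m (0→w₀ over full span):
  y_1 = -w₀x(7L⁴-10L²x²+3x⁴)/(360LEI) = -(-4)·2·(7·8⁴-10·8²·2²+3·2⁴)/(360·8·50000) = 109/75000 m
Load 2 — point force P=20 kN at a=4 m (b=L-a=4):
  y_2 = -Pbx(L²-b²-x²)/(6LEI)  [x≤a] = -20·4·2·(8²-4²-2²)/(6·8·50000) = -11/3750 m
Load 3 — point force P=-8 kN at a=16/3 m (b=L-a=8/3):
  y_3 = -Pbx(L²-b²-x²)/(6LEI)  [x≤a] = -(-8)·(8/3)·2·(8²-(8/3)²-2²)/(6·8·50000) = 238/253125 m
Load 4 — uniform load w=13 kN/m over full span:
  y_4 = -wx(L³-2Lx²+x³)/(24EI) = -13·2·(8³-2·8·2²+2³)/(24·50000) = -247/25000 m
Superposition: y = Σ y_i = -211/20250 m ≈ -0.010420 m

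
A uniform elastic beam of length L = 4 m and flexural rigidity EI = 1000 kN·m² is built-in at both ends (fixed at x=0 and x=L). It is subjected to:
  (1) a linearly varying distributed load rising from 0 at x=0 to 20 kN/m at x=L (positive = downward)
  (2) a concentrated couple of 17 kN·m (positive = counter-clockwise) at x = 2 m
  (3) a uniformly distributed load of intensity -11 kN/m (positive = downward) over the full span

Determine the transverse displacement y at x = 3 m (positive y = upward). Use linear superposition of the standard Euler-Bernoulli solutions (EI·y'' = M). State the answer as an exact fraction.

y(3) = 17/16000 m

Load 1 — triangular load w₀=20 kN/m (0→w₀ over full span):
  y_1 = -w₀x²(L-x)²(x+2L)/(120LEI) = -20·3²·(4-3)²·(3+2·4)/(120·4·1000) = -33/8000 m
Load 2 — applied couple M₀=17 kN·m at a=2 m (b=L-a=2):
  y_2 = (R_Ax³/6 - M_Ax²/2 - M₀(x-a)²/2)/EI  [x>a] with R_A=51/8, M_A=17/4 = ((51/8)·3³/6 - (17/4)·3²/2 - 17·(3-2)²/2)/1000 = 17/16000 m
Load 3 — uniform load w=-11 kN/m over full span:
  y_3 = -wx²(L-x)²/(24EI) = -(-11)·3²·(4-3)²/(24·1000) = 33/8000 m
Superposition: y = Σ y_i = 17/16000 m ≈ 0.001063 m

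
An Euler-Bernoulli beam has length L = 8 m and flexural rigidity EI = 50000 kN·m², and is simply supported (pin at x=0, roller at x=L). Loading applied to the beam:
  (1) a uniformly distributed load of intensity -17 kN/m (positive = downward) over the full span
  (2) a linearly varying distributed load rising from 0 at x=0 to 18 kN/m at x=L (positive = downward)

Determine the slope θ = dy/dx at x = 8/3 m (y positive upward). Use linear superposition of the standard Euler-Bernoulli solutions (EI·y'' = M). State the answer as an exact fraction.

θ(8/3) = 1924/1265625 rad

Load 1 — uniform load w=-17 kN/m over full span:
  θ_1 = -w(L³-6Lx²+4x³)/(24EI) = -(-17)·(8³-6·8·(8/3)²+4·(8/3)³)/(24·50000) = 884/253125 rad
Load 2 — triangular load w₀=18 kN/m (0→w₀ over full span):
  θ_2 = -w₀(7L⁴-30L²x²+15x⁴)/(360LEI) = -18·(7·8⁴-30·8²·(8/3)²+15·(8/3)⁴)/(360·8·50000) = -832/421875 rad
Superposition: θ = Σ θ_i = 1924/1265625 rad ≈ 0.001520 rad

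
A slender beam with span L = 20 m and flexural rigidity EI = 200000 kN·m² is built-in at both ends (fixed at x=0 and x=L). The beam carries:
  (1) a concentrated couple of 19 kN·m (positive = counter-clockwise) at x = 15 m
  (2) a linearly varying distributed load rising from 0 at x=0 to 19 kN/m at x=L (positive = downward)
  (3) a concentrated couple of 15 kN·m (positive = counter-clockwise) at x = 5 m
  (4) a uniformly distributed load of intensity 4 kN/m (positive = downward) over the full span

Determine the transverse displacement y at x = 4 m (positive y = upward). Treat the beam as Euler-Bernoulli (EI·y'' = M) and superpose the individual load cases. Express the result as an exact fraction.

y(4) = -52851/5000000 m

Load 1 — applied couple M₀=19 kN·m at a=15 m (b=L-a=5):
  y_1 = (R_Ax³/6 - M_Ax²/2)/EI  [x≤a] with R_A=171/160, M_A=95/16 = ((171/160)·4³/6 - (95/16)·4²/2)/200000 = -361/2000000 m
Load 2 — triangular load w₀=19 kN/m (0→w₀ over full span):
  y_2 = -w₀x²(L-x)²(x+2L)/(120LEI) = -19·4²·(20-4)²·(4+2·20)/(120·20·200000) = -1672/234375 m
Load 3 — applied couple M₀=15 kN·m at a=5 m (b=L-a=15):
  y_3 = (R_Ax³/6 - M_Ax²/2)/EI  [x≤a] with R_A=27/32, M_A=-45/16 = ((27/32)·4³/6 - (-45/16)·4²/2)/200000 = 63/400000 m
Load 4 — uniform load w=4 kN/m over full span:
  y_4 = -wx²(L-x)²/(24EI) = -4·4²·(20-4)²/(24·200000) = -32/9375 m
Superposition: y = Σ y_i = -52851/5000000 m ≈ -0.010570 m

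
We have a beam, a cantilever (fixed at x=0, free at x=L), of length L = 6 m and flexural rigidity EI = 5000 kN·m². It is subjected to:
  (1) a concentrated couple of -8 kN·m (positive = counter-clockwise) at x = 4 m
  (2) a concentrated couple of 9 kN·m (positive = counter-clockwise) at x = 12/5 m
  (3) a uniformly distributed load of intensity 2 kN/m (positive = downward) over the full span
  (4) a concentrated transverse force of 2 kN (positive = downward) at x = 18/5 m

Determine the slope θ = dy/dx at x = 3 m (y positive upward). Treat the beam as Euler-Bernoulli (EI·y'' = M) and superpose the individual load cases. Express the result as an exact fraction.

θ(3) = -39/2500 rad

Load 1 — applied couple M₀=-8 kN·m at a=4 m (b=L-a=2):
  θ_1 = M₀x/EI  [x≤a] = (-8)·3/5000 = -3/625 rad
Load 2 — applied couple M₀=9 kN·m at a=12/5 m (b=L-a=18/5):
  θ_2 = M₀a/EI  [x>a] = 9·(12/5)/5000 = 27/6250 rad
Load 3 — uniform load w=2 kN/m over full span:
  θ_3 = -wx(x²-3Lx+3L²)/(6EI) = -2·3·(3²-3·6·3+3·6²)/(6·5000) = -63/5000 rad
Load 4 — point force P=2 kN at a=18/5 m (b=L-a=12/5):
  θ_4 = -Px(2a-x)/(2EI)  [x≤a] = -2·3·(2·(18/5)-3)/(2·5000) = -63/25000 rad
Superposition: θ = Σ θ_i = -39/2500 rad ≈ -0.015600 rad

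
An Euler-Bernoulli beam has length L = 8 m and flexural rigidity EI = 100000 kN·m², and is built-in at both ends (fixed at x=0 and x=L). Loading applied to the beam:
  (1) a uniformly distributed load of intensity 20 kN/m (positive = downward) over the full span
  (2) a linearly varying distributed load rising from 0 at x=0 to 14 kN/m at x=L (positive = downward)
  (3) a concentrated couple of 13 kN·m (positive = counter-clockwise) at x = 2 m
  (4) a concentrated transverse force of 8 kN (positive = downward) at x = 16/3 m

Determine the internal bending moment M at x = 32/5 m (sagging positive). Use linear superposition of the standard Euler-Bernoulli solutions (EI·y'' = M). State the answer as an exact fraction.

M(32/5) = -3869/2000 kN·m

Load 1 — uniform load w=20 kN/m over full span:
  M_1 = wLx/2 - wL²/12 - wx²/2 = 20·8·(32/5)/2 - 20·8²/12 - 20·(32/5)²/2 = -64/15 kN·m
Load 2 — triangular load w₀=14 kN/m (0→w₀ over full span):
  M_2 = 3w₀Lx/20 - w₀L²/30 - w₀x³/(6L) = 3·14·8·(32/5)/20 - 14·8²/30 - 14·(32/5)³/(6·8) = 448/375 kN·m
Load 3 — applied couple M₀=13 kN·m at a=2 m (b=L-a=6):
  M_3 = R_Ax - M_A - M₀  [x>a] with R_A=117/64, M_A=-39/16 = (117/64)·(32/5) - (-39/16) - 13 = 91/80 kN·m
Load 4 — point force P=8 kN at a=16/3 m (b=L-a=8/3):
  M_4 = Pa²(a+3b)(L-x)/L³ - Pa²b/L²  [x>a] = 8·(16/3)²·((16/3)+3·(8/3))·(8-(32/5))/8³ - 8·(16/3)²·(8/3)/8² = 0 kN·m
Superposition: M = Σ M_i = -3869/2000 kN·m ≈ -1.934500 kN·m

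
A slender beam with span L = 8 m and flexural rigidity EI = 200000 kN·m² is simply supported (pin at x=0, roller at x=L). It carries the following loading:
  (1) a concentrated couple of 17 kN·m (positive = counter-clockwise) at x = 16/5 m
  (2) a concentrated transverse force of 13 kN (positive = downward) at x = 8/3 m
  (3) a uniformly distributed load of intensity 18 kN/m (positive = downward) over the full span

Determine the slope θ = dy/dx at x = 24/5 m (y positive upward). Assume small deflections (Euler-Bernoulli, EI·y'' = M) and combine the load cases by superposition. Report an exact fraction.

Load 1 — applied couple M₀=17 kN·m at a=16/5 m (b=L-a=24/5):
  θ_1 = (M₀x²/(2L)-M₀(x-a)+C₁)/EI  [x>a] with C₁=M₀(3b²-L²)/(6L)=136/75 = (17·(24/5)²/(2·8)-17·((24/5)-(16/5))+(136/75))/200000 = -17/3750000 rad
Load 2 — point force P=13 kN at a=8/3 m (b=L-a=16/3):
  θ_2 = -Pa(2L²-6Lx+3x²+a²)/(6LEI)  [x>a] = -13·(8/3)·(2·8²-6·8·(24/5)+3·(24/5)²+(8/3)²)/(6·8·200000) = 598/6328125 rad
Load 3 — uniform load w=18 kN/m over full span:
  θ_3 = -w(L³-6Lx²+4x³)/(24EI) = -18·(8³-6·8·(24/5)²+4·(24/5)³)/(24·200000) = 222/390625 rad
Superposition: θ = Σ θ_i = 333257/506250000 rad ≈ 0.000658 rad

θ(24/5) = 333257/506250000 rad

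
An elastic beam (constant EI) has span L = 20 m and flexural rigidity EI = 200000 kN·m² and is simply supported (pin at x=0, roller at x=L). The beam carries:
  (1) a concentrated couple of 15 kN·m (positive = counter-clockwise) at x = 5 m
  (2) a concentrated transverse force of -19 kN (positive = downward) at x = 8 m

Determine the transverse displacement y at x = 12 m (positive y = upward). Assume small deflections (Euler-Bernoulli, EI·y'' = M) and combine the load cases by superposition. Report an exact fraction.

Load 1 — applied couple M₀=15 kN·m at a=5 m (b=L-a=15):
  y_1 = (M₀x³/(6L)-M₀(x-a)²/2+C₁x)/EI  [x>a] with C₁=M₀(3b²-L²)/(6L)=275/8 = (15·12³/(6·20)-15·(12-5)²/2+(275/8)·12)/200000 = 261/200000 m
Load 2 — point force P=-19 kN at a=8 m (b=L-a=12):
  y_2 = -Pa(L-x)(2Lx-a²-x²)/(6LEI)  [x>a] = -(-19)·8·(20-12)·(2·20·12-8²-12²)/(6·20·200000) = 646/46875 m
Superposition: y = Σ y_i = 45259/3000000 m ≈ 0.015086 m

y(12) = 45259/3000000 m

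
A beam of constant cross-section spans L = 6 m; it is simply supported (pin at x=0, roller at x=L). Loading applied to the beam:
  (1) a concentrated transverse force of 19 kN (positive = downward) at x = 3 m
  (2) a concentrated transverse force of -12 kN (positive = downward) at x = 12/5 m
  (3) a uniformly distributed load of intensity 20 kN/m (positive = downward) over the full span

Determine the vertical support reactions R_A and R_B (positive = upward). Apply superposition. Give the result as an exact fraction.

Load 1 — point force P=19 kN at a=3 m (b=L-a=3):
  R_A = Pb/L = 19·3/6 = 19/2 kN
  R_B = Pa/L = 19·3/6 = 19/2 kN
Load 2 — point force P=-12 kN at a=12/5 m (b=L-a=18/5):
  R_A = Pb/L = (-12)·(18/5)/6 = -36/5 kN
  R_B = Pa/L = (-12)·(12/5)/6 = -24/5 kN
Load 3 — uniform load w=20 kN/m over full span:
  R_A = wL/2 = 20·6/2 = 60 kN
  R_B = wL/2 = 20·6/2 = 60 kN
Superposition: R_A = 623/10 kN, R_B = 647/10 kN

R_A = 623/10 kN, R_B = 647/10 kN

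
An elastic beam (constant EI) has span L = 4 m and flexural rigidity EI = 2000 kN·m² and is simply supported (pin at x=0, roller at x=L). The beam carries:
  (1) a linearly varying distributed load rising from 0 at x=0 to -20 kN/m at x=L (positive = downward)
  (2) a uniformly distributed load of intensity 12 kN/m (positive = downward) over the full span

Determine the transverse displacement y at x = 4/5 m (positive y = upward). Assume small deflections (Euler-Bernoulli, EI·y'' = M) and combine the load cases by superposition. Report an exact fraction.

y(4/5) = -2912/1171875 m

Load 1 — triangular load w₀=-20 kN/m (0→w₀ over full span):
  y_1 = -w₀x(7L⁴-10L²x²+3x⁴)/(360LEI) = -(-20)·(4/5)·(7·4⁴-10·4²·(4/5)²+3·(4/5)⁴)/(360·4·2000) = 11008/1171875 m
Load 2 — uniform load w=12 kN/m over full span:
  y_2 = -wx(L³-2Lx²+x³)/(24EI) = -12·(4/5)·(4³-2·4·(4/5)²+(4/5)³)/(24·2000) = -928/78125 m
Superposition: y = Σ y_i = -2912/1171875 m ≈ -0.002485 m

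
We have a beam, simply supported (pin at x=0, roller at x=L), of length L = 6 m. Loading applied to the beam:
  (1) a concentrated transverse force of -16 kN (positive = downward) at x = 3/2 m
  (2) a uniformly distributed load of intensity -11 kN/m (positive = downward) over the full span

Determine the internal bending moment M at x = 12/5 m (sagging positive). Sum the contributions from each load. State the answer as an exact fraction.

M(12/5) = -1548/25 kN·m

Load 1 — point force P=-16 kN at a=3/2 m (b=L-a=9/2):
  M_1 = Pa(L-x)/L  [x>a] = (-16)·(3/2)·(6-(12/5))/6 = -72/5 kN·m
Load 2 — uniform load w=-11 kN/m over full span:
  M_2 = wx(L-x)/2 = (-11)·(12/5)·(6-(12/5))/2 = -1188/25 kN·m
Superposition: M = Σ M_i = -1548/25 kN·m ≈ -61.920000 kN·m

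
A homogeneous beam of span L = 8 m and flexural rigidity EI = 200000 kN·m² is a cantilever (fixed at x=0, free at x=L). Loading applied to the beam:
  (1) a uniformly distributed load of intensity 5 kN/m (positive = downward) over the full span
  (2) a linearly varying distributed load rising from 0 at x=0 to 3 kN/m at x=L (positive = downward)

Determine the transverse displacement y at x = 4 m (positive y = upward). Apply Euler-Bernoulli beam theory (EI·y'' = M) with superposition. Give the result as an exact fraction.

Load 1 — uniform load w=5 kN/m over full span:
  y_1 = -wx²(x²-4Lx+6L²)/(24EI) = -5·4²·(4²-4·8·4+6·8²)/(24·200000) = -17/3750 m
Load 2 — triangular load w₀=3 kN/m (0→w₀ over full span):
  y_2 = (w₀Lx³/12-w₀L²x²/6-w₀x⁵/(120L))/EI = (3·8·4³/12-3·8²·4²/6-3·4⁵/(120·8))/200000 = -121/62500 m
Superposition: y = Σ y_i = -1213/187500 m ≈ -0.006469 m

y(4) = -1213/187500 m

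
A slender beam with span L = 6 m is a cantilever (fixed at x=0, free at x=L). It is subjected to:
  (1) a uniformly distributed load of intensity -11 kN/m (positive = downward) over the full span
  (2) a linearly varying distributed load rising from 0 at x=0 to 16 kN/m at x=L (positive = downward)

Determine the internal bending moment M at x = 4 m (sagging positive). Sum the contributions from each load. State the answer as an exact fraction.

M(4) = -58/9 kN·m

Load 1 — uniform load w=-11 kN/m over full span:
  M_1 = -w(L-x)²/2 = -(-11)·(6-4)²/2 = 22 kN·m
Load 2 — triangular load w₀=16 kN/m (0→w₀ over full span):
  M_2 = w₀Lx/2 - w₀L²/3 - w₀x³/(6L) = 16·6·4/2 - 16·6²/3 - 16·4³/(6·6) = -256/9 kN·m
Superposition: M = Σ M_i = -58/9 kN·m ≈ -6.444444 kN·m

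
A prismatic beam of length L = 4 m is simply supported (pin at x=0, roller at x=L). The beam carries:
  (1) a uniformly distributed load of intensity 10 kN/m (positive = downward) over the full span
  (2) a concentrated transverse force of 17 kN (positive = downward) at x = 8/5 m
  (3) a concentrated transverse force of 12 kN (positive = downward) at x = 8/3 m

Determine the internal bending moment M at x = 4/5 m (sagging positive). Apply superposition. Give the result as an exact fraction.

M(4/5) = 604/25 kN·m

Load 1 — uniform load w=10 kN/m over full span:
  M_1 = wx(L-x)/2 = 10·(4/5)·(4-(4/5))/2 = 64/5 kN·m
Load 2 — point force P=17 kN at a=8/5 m (b=L-a=12/5):
  M_2 = Pbx/L  [x≤a] = 17·(12/5)·(4/5)/4 = 204/25 kN·m
Load 3 — point force P=12 kN at a=8/3 m (b=L-a=4/3):
  M_3 = Pbx/L  [x≤a] = 12·(4/3)·(4/5)/4 = 16/5 kN·m
Superposition: M = Σ M_i = 604/25 kN·m ≈ 24.160000 kN·m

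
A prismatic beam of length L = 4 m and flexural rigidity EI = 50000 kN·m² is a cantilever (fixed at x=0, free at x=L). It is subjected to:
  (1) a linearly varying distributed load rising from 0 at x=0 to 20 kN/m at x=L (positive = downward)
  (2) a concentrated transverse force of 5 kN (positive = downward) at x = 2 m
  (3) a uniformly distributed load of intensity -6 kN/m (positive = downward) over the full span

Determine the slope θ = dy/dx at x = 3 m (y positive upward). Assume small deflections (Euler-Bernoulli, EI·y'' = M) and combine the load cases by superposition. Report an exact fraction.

Load 1 — triangular load w₀=20 kN/m (0→w₀ over full span):
  θ_1 = (w₀Lx²/4-w₀L²x/3-w₀x⁴/(24L))/EI = (20·4·3²/4-20·4²·3/3-20·3⁴/(24·4))/50000 = -251/80000 rad
Load 2 — point force P=5 kN at a=2 m (b=L-a=2):
  θ_2 = -Pa²/(2EI)  [x>a] = -5·2²/(2·50000) = -1/5000 rad
Load 3 — uniform load w=-6 kN/m over full span:
  θ_3 = -wx(x²-3Lx+3L²)/(6EI) = -(-6)·3·(3²-3·4·3+3·4²)/(6·50000) = 63/50000 rad
Superposition: θ = Σ θ_i = -831/400000 rad ≈ -0.002077 rad

θ(3) = -831/400000 rad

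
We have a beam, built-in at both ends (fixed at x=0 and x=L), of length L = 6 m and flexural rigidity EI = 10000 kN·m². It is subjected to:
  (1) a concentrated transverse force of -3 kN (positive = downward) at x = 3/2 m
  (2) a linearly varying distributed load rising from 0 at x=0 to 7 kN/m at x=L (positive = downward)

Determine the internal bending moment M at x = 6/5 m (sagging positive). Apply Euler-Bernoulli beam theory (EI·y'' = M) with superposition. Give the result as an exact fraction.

M(6/5) = -6729/4000 kN·m

Load 1 — point force P=-3 kN at a=3/2 m (b=L-a=9/2):
  M_1 = Pb²(3a+b)x/L³ - Pab²/L²  [x≤a] = (-3)·(9/2)²·(3·(3/2)+(9/2))·(6/5)/6³ - (-3)·(3/2)·(9/2)²/6² = -81/160 kN·m
Load 2 — triangular load w₀=7 kN/m (0→w₀ over full span):
  M_2 = 3w₀Lx/20 - w₀L²/30 - w₀x³/(6L) = 3·7·6·(6/5)/20 - 7·6²/30 - 7·(6/5)³/(6·6) = -147/125 kN·m
Superposition: M = Σ M_i = -6729/4000 kN·m ≈ -1.682250 kN·m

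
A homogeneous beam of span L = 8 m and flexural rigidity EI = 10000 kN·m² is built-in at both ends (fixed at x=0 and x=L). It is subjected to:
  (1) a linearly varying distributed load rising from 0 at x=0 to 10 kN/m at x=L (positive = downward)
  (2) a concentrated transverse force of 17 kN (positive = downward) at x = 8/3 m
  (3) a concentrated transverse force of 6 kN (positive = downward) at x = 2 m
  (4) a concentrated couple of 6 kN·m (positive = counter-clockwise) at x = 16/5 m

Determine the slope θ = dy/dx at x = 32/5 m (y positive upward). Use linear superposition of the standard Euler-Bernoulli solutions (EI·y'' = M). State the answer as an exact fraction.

Load 1 — triangular load w₀=10 kN/m (0→w₀ over full span):
  θ_1 = -w₀(2x(L-x)(L-2x)(x+2L)+x²(L-x)²)/(120LEI) = -10·(2·(32/5)·(8-(32/5))·(8-2·(32/5))·((32/5)+2·8)+(32/5)²·(8-(32/5))²)/(120·8·10000) = 512/234375 rad
Load 2 — point force P=17 kN at a=8/3 m (b=L-a=16/3):
  θ_2 = Pa²(L-x)(2bL-(3b+a)(L-x))/(2L³EI)  [x>a] = 17·(8/3)²·(8-(32/5))·(2·(16/3)·8-(3·(16/3)+(8/3))·(8-(32/5)))/(2·8³·10000) = 442/421875 rad
Load 3 — point force P=6 kN at a=2 m (b=L-a=6):
  θ_3 = Pa²(L-x)(2bL-(3b+a)(L-x))/(2L³EI)  [x>a] = 6·2²·(8-(32/5))·(2·6·8-(3·6+2)·(8-(32/5)))/(2·8³·10000) = 3/12500 rad
Load 4 — applied couple M₀=6 kN·m at a=16/5 m (b=L-a=24/5):
  θ_4 = (R_Ax²/2 - M_Ax - M₀(x-a))/EI  [x>a] with R_A=27/25, M_A=18/25 = ((27/25)·(32/5)²/2 - (18/25)·(32/5) - 6·((32/5)-(16/5)))/10000 = -66/390625 rad
Superposition: θ = Σ θ_i = 139357/42187500 rad ≈ 0.003303 rad

θ(32/5) = 139357/42187500 rad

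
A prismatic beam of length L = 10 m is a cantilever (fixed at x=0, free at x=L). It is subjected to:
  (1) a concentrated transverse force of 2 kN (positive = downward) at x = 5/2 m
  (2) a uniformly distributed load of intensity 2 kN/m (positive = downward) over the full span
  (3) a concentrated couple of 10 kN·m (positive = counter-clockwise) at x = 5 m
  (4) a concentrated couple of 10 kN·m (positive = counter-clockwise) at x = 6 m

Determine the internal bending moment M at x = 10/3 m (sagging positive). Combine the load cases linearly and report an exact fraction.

Load 1 — point force P=2 kN at a=5/2 m (b=L-a=15/2):
  M_1 = 0  [x>a] = 0 kN·m
Load 2 — uniform load w=2 kN/m over full span:
  M_2 = -w(L-x)²/2 = -2·(10-(10/3))²/2 = -400/9 kN·m
Load 3 — applied couple M₀=10 kN·m at a=5 m (b=L-a=5):
  M_3 = M₀  [x≤a] = 10 = 10 kN·m
Load 4 — applied couple M₀=10 kN·m at a=6 m (b=L-a=4):
  M_4 = M₀  [x≤a] = 10 = 10 kN·m
Superposition: M = Σ M_i = -220/9 kN·m ≈ -24.444444 kN·m

M(10/3) = -220/9 kN·m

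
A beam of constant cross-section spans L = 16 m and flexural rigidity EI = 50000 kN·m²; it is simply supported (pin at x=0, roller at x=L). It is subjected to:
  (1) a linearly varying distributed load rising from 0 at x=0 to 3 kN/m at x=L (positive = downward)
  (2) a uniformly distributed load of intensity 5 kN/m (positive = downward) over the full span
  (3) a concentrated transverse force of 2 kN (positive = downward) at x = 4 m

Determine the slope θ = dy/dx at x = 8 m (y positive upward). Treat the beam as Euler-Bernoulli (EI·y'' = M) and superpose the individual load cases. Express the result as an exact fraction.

θ(8) = -41/187500 rad

Load 1 — triangular load w₀=3 kN/m (0→w₀ over full span):
  θ_1 = -w₀(7L⁴-30L²x²+15x⁴)/(360LEI) = -3·(7·16⁴-30·16²·8²+15·8⁴)/(360·16·50000) = -14/46875 rad
Load 2 — uniform load w=5 kN/m over full span:
  θ_2 = -w(L³-6Lx²+4x³)/(24EI) = -5·(16³-6·16·8²+4·8³)/(24·50000) = 0 rad
Load 3 — point force P=2 kN at a=4 m (b=L-a=12):
  θ_3 = -Pa(2L²-6Lx+3x²+a²)/(6LEI)  [x>a] = -2·4·(2·16²-6·16·8+3·8²+4²)/(6·16·50000) = 1/12500 rad
Superposition: θ = Σ θ_i = -41/187500 rad ≈ -0.000219 rad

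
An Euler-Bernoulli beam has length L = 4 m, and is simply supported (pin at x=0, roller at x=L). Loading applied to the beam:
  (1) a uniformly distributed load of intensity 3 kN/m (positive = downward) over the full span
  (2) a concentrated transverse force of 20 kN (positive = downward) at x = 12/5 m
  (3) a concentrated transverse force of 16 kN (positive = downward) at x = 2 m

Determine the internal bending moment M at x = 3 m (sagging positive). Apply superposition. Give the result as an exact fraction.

Load 1 — uniform load w=3 kN/m over full span:
  M_1 = wx(L-x)/2 = 3·3·(4-3)/2 = 9/2 kN·m
Load 2 — point force P=20 kN at a=12/5 m (b=L-a=8/5):
  M_2 = Pa(L-x)/L  [x>a] = 20·(12/5)·(4-3)/4 = 12 kN·m
Load 3 — point force P=16 kN at a=2 m (b=L-a=2):
  M_3 = Pa(L-x)/L  [x>a] = 16·2·(4-3)/4 = 8 kN·m
Superposition: M = Σ M_i = 49/2 kN·m ≈ 24.500000 kN·m

M(3) = 49/2 kN·m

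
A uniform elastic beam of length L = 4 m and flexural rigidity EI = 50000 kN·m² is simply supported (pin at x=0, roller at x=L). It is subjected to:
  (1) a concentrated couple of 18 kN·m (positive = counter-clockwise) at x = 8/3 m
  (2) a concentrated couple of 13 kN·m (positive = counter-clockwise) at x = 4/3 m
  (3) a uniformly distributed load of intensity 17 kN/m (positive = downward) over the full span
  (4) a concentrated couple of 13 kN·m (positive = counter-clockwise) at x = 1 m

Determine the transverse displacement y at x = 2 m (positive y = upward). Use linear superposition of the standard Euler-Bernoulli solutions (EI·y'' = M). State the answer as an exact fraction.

Load 1 — applied couple M₀=18 kN·m at a=8/3 m (b=L-a=4/3):
  y_1 = (M₀x³/(6L)+C₁x)/EI  [x≤a] with C₁=M₀(3b²-L²)/(6L)=-8 = (18·2³/(6·4)+(-8)·2)/50000 = -1/5000 m
Load 2 — applied couple M₀=13 kN·m at a=4/3 m (b=L-a=8/3):
  y_2 = (M₀x³/(6L)-M₀(x-a)²/2+C₁x)/EI  [x>a] with C₁=M₀(3b²-L²)/(6L)=26/9 = (13·2³/(6·4)-13·(2-(4/3))²/2+(26/9)·2)/50000 = 13/90000 m
Load 3 — uniform load w=17 kN/m over full span:
  y_3 = -wx(L³-2Lx²+x³)/(24EI) = -17·2·(4³-2·4·2²+2³)/(24·50000) = -17/15000 m
Load 4 — applied couple M₀=13 kN·m at a=1 m (b=L-a=3):
  y_4 = (M₀x³/(6L)-M₀(x-a)²/2+C₁x)/EI  [x>a] with C₁=M₀(3b²-L²)/(6L)=143/24 = (13·2³/(6·4)-13·(2-1)²/2+(143/24)·2)/50000 = 39/200000 m
Superposition: y = Σ y_i = -1789/1800000 m ≈ -0.000994 m

y(2) = -1789/1800000 m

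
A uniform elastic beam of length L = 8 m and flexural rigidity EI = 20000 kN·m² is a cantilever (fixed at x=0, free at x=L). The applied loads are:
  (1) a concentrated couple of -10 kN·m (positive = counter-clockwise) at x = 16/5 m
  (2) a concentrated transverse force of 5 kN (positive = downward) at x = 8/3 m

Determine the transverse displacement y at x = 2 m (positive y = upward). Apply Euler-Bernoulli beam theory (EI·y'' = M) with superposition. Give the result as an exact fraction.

y(2) = -1/500 m

Load 1 — applied couple M₀=-10 kN·m at a=16/5 m (b=L-a=24/5):
  y_1 = M₀x²/(2EI)  [x≤a] = (-10)·2²/(2·20000) = -1/1000 m
Load 2 — point force P=5 kN at a=8/3 m (b=L-a=16/3):
  y_2 = -Px²(3a-x)/(6EI)  [x≤a] = -5·2²·(3·(8/3)-2)/(6·20000) = -1/1000 m
Superposition: y = Σ y_i = -1/500 m ≈ -0.002000 m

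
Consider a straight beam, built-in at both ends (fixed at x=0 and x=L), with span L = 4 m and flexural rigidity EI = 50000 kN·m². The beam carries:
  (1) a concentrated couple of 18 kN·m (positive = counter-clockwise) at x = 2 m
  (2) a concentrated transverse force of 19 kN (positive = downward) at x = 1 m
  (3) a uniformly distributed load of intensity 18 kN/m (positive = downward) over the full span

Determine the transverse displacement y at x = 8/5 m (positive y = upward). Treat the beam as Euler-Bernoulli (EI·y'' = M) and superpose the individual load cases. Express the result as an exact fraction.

y(8/5) = -19539/62500000 m

Load 1 — applied couple M₀=18 kN·m at a=2 m (b=L-a=2):
  y_1 = (R_Ax³/6 - M_Ax²/2)/EI  [x≤a] with R_A=27/4, M_A=9/2 = ((27/4)·(8/5)³/6 - (9/2)·(8/5)²/2)/50000 = -9/390625 m
Load 2 — point force P=19 kN at a=1 m (b=L-a=3):
  y_2 = -Pa²(L-x)²(3bL-(3b+a)(L-x))/(6L³EI)  [x>a] = -19·1²·(4-(8/5))²·(3·3·4-(3·3+1)·(4-(8/5)))/(6·4³·50000) = -171/2500000 m
Load 3 — uniform load w=18 kN/m over full span:
  y_3 = -wx²(L-x)²/(24EI) = -18·(8/5)²·(4-(8/5))²/(24·50000) = -432/1953125 m
Superposition: y = Σ y_i = -19539/62500000 m ≈ -0.000313 m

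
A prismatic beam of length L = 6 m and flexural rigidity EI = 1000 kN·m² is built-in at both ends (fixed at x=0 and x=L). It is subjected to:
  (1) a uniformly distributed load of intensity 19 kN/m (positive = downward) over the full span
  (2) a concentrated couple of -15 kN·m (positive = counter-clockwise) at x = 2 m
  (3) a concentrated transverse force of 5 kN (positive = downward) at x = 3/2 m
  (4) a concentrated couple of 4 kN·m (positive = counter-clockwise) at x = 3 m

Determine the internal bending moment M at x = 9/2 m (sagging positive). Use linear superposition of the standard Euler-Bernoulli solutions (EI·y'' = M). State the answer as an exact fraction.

Load 1 — uniform load w=19 kN/m over full span:
  M_1 = wLx/2 - wL²/12 - wx²/2 = 19·6·(9/2)/2 - 19·6²/12 - 19·(9/2)²/2 = 57/8 kN·m
Load 2 — applied couple M₀=-15 kN·m at a=2 m (b=L-a=4):
  M_2 = R_Ax - M_A - M₀  [x>a] with R_A=-10/3, M_A=0 = (-10/3)·(9/2) - 0 - (-15) = 0 kN·m
Load 3 — point force P=5 kN at a=3/2 m (b=L-a=9/2):
  M_3 = Pa²(a+3b)(L-x)/L³ - Pa²b/L²  [x>a] = 5·(3/2)²·((3/2)+3·(9/2))·(6-(9/2))/6³ - 5·(3/2)²·(9/2)/6² = -15/64 kN·m
Load 4 — applied couple M₀=4 kN·m at a=3 m (b=L-a=3):
  M_4 = R_Ax - M_A - M₀  [x>a] with R_A=1, M_A=1 = 1·(9/2) - 1 - 4 = -1/2 kN·m
Superposition: M = Σ M_i = 409/64 kN·m ≈ 6.390625 kN·m

M(9/2) = 409/64 kN·m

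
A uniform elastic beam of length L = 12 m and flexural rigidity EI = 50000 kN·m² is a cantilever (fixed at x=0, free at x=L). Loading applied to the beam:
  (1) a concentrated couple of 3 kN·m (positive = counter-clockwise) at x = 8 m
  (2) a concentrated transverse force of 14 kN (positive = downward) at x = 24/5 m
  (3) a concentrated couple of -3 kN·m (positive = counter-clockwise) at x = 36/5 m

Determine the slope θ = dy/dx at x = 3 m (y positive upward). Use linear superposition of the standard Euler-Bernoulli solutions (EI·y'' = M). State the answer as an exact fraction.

θ(3) = -693/250000 rad

Load 1 — applied couple M₀=3 kN·m at a=8 m (b=L-a=4):
  θ_1 = M₀x/EI  [x≤a] = 3·3/50000 = 9/50000 rad
Load 2 — point force P=14 kN at a=24/5 m (b=L-a=36/5):
  θ_2 = -Px(2a-x)/(2EI)  [x≤a] = -14·3·(2·(24/5)-3)/(2·50000) = -693/250000 rad
Load 3 — applied couple M₀=-3 kN·m at a=36/5 m (b=L-a=24/5):
  θ_3 = M₀x/EI  [x≤a] = (-3)·3/50000 = -9/50000 rad
Superposition: θ = Σ θ_i = -693/250000 rad ≈ -0.002772 rad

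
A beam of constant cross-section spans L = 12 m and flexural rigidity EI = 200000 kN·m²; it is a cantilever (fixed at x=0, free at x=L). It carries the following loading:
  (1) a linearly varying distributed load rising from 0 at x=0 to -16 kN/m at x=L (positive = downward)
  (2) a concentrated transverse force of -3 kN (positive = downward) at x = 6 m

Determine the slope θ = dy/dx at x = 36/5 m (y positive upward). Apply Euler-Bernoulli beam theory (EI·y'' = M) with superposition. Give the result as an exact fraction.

θ(36/5) = 1013931/62500000 rad

Load 1 — triangular load w₀=-16 kN/m (0→w₀ over full span):
  θ_1 = (w₀Lx²/4-w₀L²x/3-w₀x⁴/(24L))/EI = ((-16)·12·(36/5)²/4-(-16)·12²·(36/5)/3-(-16)·(36/5)⁴/(24·12))/200000 = 31158/1953125 rad
Load 2 — point force P=-3 kN at a=6 m (b=L-a=6):
  θ_2 = -Pa²/(2EI)  [x>a] = -(-3)·6²/(2·200000) = 27/100000 rad
Superposition: θ = Σ θ_i = 1013931/62500000 rad ≈ 0.016223 rad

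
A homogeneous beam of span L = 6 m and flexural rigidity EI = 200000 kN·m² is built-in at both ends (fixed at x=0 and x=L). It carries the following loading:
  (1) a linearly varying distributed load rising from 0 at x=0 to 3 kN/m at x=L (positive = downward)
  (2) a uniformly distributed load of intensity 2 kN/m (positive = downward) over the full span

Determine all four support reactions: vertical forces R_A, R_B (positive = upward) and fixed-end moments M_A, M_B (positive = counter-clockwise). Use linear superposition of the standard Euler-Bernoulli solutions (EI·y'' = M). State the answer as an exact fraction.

R_A = 87/10 kN, M_A = 48/5 kN·m, R_B = 123/10 kN, M_B = -57/5 kN·m

Load 1 — triangular load w₀=3 kN/m (0→w₀ over full span):
  R_A = 3w₀L/20 = 3·3·6/20 = 27/10 kN
  M_A = w₀L²/30 = 3·6²/30 = 18/5 kN·m
  R_B = 7w₀L/20 = 7·3·6/20 = 63/10 kN
  M_B = -w₀L²/20 = -3·6²/20 = -27/5 kN·m
Load 2 — uniform load w=2 kN/m over full span:
  R_A = wL/2 = 2·6/2 = 6 kN
  M_A = wL²/12 = 2·6²/12 = 6 kN·m
  R_B = wL/2 = 2·6/2 = 6 kN
  M_B = -wL²/12 = -2·6²/12 = -6 kN·m
Superposition: R_A = 87/10 kN, M_A = 48/5 kN·m, R_B = 123/10 kN, M_B = -57/5 kN·m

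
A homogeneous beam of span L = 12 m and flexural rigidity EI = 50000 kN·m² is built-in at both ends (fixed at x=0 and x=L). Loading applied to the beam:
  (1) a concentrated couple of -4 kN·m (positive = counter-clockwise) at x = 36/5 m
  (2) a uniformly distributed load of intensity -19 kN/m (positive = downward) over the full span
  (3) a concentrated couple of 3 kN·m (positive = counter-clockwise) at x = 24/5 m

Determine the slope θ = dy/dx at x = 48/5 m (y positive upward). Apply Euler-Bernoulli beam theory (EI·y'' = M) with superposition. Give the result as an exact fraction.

Load 1 — applied couple M₀=-4 kN·m at a=36/5 m (b=L-a=24/5):
  θ_1 = (R_Ax²/2 - M_Ax - M₀(x-a))/EI  [x>a] with R_A=-12/25, M_A=-32/25 = ((-12/25)·(48/5)²/2 - (-32/25)·(48/5) - (-4)·((48/5)-(36/5)))/50000 = -9/1953125 rad
Load 2 — uniform load w=-19 kN/m over full span:
  θ_2 = -wx(L-x)(L-2x)/(12EI) = -(-19)·(48/5)·(12-(48/5))·(12-2·(48/5))/(12·50000) = -2052/390625 rad
Load 3 — applied couple M₀=3 kN·m at a=24/5 m (b=L-a=36/5):
  θ_3 = (R_Ax²/2 - M_Ax - M₀(x-a))/EI  [x>a] with R_A=9/25, M_A=9/25 = ((9/25)·(48/5)²/2 - (9/25)·(48/5) - 3·((48/5)-(24/5)))/50000 = -99/3906250 rad
Superposition: θ = Σ θ_i = -20637/3906250 rad ≈ -0.005283 rad

θ(48/5) = -20637/3906250 rad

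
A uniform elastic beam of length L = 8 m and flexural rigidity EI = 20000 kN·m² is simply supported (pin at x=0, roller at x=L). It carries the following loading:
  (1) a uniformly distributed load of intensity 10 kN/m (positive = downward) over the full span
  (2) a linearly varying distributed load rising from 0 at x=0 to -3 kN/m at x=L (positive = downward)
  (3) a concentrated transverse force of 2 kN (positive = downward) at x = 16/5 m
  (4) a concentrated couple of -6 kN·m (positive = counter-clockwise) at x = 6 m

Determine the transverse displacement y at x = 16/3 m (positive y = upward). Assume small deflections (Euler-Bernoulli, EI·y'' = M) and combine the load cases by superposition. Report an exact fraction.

Load 1 — uniform load w=10 kN/m over full span:
  y_1 = -wx(L³-2Lx²+x³)/(24EI) = -10·(16/3)·(8³-2·8·(16/3)²+(16/3)³)/(24·20000) = -704/30375 m
Load 2 — triangular load w₀=-3 kN/m (0→w₀ over full span):
  y_2 = -w₀x(7L⁴-10L²x²+3x⁴)/(360LEI) = -(-3)·(16/3)·(7·8⁴-10·8²·(16/3)²+3·(16/3)⁴)/(360·8·20000) = 544/151875 m
Load 3 — point force P=2 kN at a=16/5 m (b=L-a=24/5):
  y_3 = -Pa(L-x)(2Lx-a²-x²)/(6LEI)  [x>a] = -2·(16/5)·(8-(16/3))·(2·8·(16/3)-(16/5)²-(16/3)²)/(6·8·20000) = -5248/6328125 m
Load 4 — applied couple M₀=-6 kN·m at a=6 m (b=L-a=2):
  y_4 = (M₀x³/(6L)+C₁x)/EI  [x≤a] with C₁=M₀(3b²-L²)/(6L)=13/2 = ((-6)·(16/3)³/(6·8)+(13/2)·(16/3))/20000 = 53/67500 m
Superposition: y = Σ y_i = -497117/25312500 m ≈ -0.019639 m

y(16/3) = -497117/25312500 m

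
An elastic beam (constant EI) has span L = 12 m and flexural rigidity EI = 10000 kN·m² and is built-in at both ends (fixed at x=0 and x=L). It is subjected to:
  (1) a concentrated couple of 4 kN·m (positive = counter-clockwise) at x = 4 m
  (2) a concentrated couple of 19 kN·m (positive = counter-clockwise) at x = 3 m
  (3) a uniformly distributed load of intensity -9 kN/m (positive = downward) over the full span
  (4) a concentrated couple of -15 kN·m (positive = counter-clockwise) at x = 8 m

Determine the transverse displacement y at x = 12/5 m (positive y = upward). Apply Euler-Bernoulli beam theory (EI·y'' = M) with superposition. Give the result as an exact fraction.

y(12/5) = 281267/12500000 m

Load 1 — applied couple M₀=4 kN·m at a=4 m (b=L-a=8):
  y_1 = (R_Ax³/6 - M_Ax²/2)/EI  [x≤a] with R_A=4/9, M_A=0 = ((4/9)·(12/5)³/6 - 0·(12/5)²/2)/10000 = 8/78125 m
Load 2 — applied couple M₀=19 kN·m at a=3 m (b=L-a=9):
  y_2 = (R_Ax³/6 - M_Ax²/2)/EI  [x≤a] with R_A=57/32, M_A=-57/16 = ((57/32)·(12/5)³/6 - (-57/16)·(12/5)²/2)/10000 = 3591/2500000 m
Load 3 — uniform load w=-9 kN/m over full span:
  y_3 = -wx²(L-x)²/(24EI) = -(-9)·(12/5)²·(12-(12/5))²/(24·10000) = 7776/390625 m
Load 4 — applied couple M₀=-15 kN·m at a=8 m (b=L-a=4):
  y_4 = (R_Ax³/6 - M_Ax²/2)/EI  [x≤a] with R_A=-5/3, M_A=-5 = ((-5/3)·(12/5)³/6 - (-5)·(12/5)²/2)/10000 = 33/31250 m
Superposition: y = Σ y_i = 281267/12500000 m ≈ 0.022501 m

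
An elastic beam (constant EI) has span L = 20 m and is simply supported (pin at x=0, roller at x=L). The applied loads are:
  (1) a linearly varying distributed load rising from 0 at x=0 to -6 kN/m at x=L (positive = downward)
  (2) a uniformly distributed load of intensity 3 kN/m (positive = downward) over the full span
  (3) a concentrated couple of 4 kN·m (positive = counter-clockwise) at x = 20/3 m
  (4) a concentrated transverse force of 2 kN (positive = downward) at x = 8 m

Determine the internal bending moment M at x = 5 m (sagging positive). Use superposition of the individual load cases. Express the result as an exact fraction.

Load 1 — triangular load w₀=-6 kN/m (0→w₀ over full span):
  M_1 = w₀Lx/6 - w₀x³/(6L) = (-6)·20·5/6 - (-6)·5³/(6·20) = -375/4 kN·m
Load 2 — uniform load w=3 kN/m over full span:
  M_2 = wx(L-x)/2 = 3·5·(20-5)/2 = 225/2 kN·m
Load 3 — applied couple M₀=4 kN·m at a=20/3 m (b=L-a=40/3):
  M_3 = M₀x/L  [x≤a] = 4·5/20 = 1 kN·m
Load 4 — point force P=2 kN at a=8 m (b=L-a=12):
  M_4 = Pbx/L  [x≤a] = 2·12·5/20 = 6 kN·m
Superposition: M = Σ M_i = 103/4 kN·m ≈ 25.750000 kN·m

M(5) = 103/4 kN·m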